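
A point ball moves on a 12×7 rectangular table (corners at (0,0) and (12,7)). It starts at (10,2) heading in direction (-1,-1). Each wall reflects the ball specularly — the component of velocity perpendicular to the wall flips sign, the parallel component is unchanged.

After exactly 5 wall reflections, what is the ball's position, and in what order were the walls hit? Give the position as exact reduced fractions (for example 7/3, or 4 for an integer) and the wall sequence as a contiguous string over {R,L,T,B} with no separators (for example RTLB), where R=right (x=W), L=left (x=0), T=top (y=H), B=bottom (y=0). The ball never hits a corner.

1. t=2 → B at (8,0); v=(-1,1)
2. t=7 → T at (1,7); v=(-1,-1)
3. t=1 → L at (0,6); v=(1,-1)
4. t=6 → B at (6,0); v=(1,1)
5. t=6 → R at (12,6); v=(-1,1)

Final position: (12,6)
Wall sequence: BTLBR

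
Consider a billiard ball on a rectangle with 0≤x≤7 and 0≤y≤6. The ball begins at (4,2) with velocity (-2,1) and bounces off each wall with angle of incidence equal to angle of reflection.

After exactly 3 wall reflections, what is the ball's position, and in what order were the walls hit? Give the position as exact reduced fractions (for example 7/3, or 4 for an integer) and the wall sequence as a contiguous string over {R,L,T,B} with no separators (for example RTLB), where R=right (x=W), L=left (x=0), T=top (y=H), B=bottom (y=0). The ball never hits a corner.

1. t=2 → L at (0,4); v=(2,1)
2. t=2 → T at (4,6); v=(2,-1)
3. t=3/2 → R at (7,9/2); v=(-2,-1)

Final position: (7,9/2)
Wall sequence: LTR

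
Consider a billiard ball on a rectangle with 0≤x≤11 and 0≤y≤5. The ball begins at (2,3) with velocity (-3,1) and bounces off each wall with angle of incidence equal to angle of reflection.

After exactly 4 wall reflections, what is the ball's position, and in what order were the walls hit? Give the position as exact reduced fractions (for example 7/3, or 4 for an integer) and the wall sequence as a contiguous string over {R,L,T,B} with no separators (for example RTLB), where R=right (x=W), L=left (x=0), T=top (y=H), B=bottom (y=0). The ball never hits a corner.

Final position: (3,0)
Wall sequence: LTRB

1. t=2/3 → L at (0,11/3); v=(3,1)
2. t=4/3 → T at (4,5); v=(3,-1)
3. t=7/3 → R at (11,8/3); v=(-3,-1)
4. t=8/3 → B at (3,0); v=(-3,1)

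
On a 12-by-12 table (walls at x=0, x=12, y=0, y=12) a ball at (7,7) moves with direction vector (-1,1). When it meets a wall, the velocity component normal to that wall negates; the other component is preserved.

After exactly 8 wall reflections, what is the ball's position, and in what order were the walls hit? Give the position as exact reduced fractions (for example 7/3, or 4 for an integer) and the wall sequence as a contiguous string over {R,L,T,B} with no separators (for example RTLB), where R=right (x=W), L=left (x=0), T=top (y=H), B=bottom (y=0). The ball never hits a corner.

1. t=5 → T at (2,12); v=(-1,-1)
2. t=2 → L at (0,10); v=(1,-1)
3. t=10 → B at (10,0); v=(1,1)
4. t=2 → R at (12,2); v=(-1,1)
5. t=10 → T at (2,12); v=(-1,-1)
6. t=2 → L at (0,10); v=(1,-1)
7. t=10 → B at (10,0); v=(1,1)
8. t=2 → R at (12,2); v=(-1,1)

Final position: (12,2)
Wall sequence: TLBRTLBR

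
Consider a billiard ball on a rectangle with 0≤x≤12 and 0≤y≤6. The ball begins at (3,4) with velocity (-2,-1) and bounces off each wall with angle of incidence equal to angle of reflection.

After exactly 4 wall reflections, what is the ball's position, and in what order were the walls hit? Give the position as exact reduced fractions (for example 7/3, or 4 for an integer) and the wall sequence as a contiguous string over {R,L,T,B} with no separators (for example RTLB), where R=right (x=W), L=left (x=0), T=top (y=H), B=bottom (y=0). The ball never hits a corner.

1. t=3/2 → L at (0,5/2); v=(2,-1)
2. t=5/2 → B at (5,0); v=(2,1)
3. t=7/2 → R at (12,7/2); v=(-2,1)
4. t=5/2 → T at (7,6); v=(-2,-1)

Final position: (7,6)
Wall sequence: LBRT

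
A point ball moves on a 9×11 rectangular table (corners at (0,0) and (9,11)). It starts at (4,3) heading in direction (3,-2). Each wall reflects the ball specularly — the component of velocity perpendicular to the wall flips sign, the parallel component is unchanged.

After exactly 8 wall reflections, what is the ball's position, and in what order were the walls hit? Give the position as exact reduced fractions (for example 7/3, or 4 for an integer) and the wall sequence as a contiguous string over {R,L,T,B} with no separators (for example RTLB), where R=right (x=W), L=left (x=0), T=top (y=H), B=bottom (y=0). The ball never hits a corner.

Final position: (9,7/3)
Wall sequence: BRLTRLBR

1. t=3/2 → B at (17/2,0); v=(3,2)
2. t=1/6 → R at (9,1/3); v=(-3,2)
3. t=3 → L at (0,19/3); v=(3,2)
4. t=7/3 → T at (7,11); v=(3,-2)
5. t=2/3 → R at (9,29/3); v=(-3,-2)
6. t=3 → L at (0,11/3); v=(3,-2)
7. t=11/6 → B at (11/2,0); v=(3,2)
8. t=7/6 → R at (9,7/3); v=(-3,2)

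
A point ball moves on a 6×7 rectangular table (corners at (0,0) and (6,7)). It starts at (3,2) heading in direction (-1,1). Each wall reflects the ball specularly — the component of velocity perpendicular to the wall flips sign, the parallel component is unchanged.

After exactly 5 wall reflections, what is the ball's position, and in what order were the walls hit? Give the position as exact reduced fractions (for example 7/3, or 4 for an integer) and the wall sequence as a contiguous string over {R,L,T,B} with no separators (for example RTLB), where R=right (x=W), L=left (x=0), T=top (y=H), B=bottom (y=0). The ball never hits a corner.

1. t=3 → L at (0,5); v=(1,1)
2. t=2 → T at (2,7); v=(1,-1)
3. t=4 → R at (6,3); v=(-1,-1)
4. t=3 → B at (3,0); v=(-1,1)
5. t=3 → L at (0,3); v=(1,1)

Final position: (0,3)
Wall sequence: LTRBL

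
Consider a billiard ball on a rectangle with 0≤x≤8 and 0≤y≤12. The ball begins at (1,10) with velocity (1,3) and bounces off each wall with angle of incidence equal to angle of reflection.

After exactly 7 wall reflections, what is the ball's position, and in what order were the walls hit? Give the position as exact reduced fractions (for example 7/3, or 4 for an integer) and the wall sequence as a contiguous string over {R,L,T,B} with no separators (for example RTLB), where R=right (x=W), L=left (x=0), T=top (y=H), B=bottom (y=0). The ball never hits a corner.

1. t=2/3 → T at (5/3,12); v=(1,-3)
2. t=4 → B at (17/3,0); v=(1,3)
3. t=7/3 → R at (8,7); v=(-1,3)
4. t=5/3 → T at (19/3,12); v=(-1,-3)
5. t=4 → B at (7/3,0); v=(-1,3)
6. t=7/3 → L at (0,7); v=(1,3)
7. t=5/3 → T at (5/3,12); v=(1,-3)

Final position: (5/3,12)
Wall sequence: TBRTBLT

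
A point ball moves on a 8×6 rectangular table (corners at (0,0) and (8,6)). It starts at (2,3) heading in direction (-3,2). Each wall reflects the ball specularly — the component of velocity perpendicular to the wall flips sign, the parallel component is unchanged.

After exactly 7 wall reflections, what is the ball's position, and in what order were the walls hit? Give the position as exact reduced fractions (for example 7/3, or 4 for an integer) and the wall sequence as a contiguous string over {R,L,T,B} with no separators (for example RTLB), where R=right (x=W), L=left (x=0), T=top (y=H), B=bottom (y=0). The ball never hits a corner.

Final position: (8,11/3)
Wall sequence: LTRBLTR

1. t=2/3 → L at (0,13/3); v=(3,2)
2. t=5/6 → T at (5/2,6); v=(3,-2)
3. t=11/6 → R at (8,7/3); v=(-3,-2)
4. t=7/6 → B at (9/2,0); v=(-3,2)
5. t=3/2 → L at (0,3); v=(3,2)
6. t=3/2 → T at (9/2,6); v=(3,-2)
7. t=7/6 → R at (8,11/3); v=(-3,-2)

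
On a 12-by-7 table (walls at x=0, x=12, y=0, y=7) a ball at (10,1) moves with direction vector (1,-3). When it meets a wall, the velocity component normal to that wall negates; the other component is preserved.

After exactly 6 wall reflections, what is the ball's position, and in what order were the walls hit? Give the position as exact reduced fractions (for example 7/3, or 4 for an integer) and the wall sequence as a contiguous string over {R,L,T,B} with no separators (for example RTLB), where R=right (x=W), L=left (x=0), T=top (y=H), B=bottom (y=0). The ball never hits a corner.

Final position: (13/3,0)
Wall sequence: BRTBTB

1. t=1/3 → B at (31/3,0); v=(1,3)
2. t=5/3 → R at (12,5); v=(-1,3)
3. t=2/3 → T at (34/3,7); v=(-1,-3)
4. t=7/3 → B at (9,0); v=(-1,3)
5. t=7/3 → T at (20/3,7); v=(-1,-3)
6. t=7/3 → B at (13/3,0); v=(-1,3)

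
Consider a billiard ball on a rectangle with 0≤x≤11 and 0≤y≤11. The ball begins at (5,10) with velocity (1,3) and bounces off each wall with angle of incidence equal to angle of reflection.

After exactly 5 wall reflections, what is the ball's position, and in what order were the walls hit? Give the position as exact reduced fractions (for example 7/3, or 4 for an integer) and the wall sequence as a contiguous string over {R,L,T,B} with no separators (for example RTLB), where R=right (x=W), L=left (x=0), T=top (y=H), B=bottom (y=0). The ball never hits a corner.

1. t=1/3 → T at (16/3,11); v=(1,-3)
2. t=11/3 → B at (9,0); v=(1,3)
3. t=2 → R at (11,6); v=(-1,3)
4. t=5/3 → T at (28/3,11); v=(-1,-3)
5. t=11/3 → B at (17/3,0); v=(-1,3)

Final position: (17/3,0)
Wall sequence: TBRTB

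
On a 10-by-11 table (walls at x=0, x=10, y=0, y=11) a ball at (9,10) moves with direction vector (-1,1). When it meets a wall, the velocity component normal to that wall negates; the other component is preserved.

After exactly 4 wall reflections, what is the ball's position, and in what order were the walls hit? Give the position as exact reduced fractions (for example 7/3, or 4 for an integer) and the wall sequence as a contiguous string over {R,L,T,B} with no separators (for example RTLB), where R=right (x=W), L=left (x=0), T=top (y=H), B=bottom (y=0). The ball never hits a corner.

1. t=1 → T at (8,11); v=(-1,-1)
2. t=8 → L at (0,3); v=(1,-1)
3. t=3 → B at (3,0); v=(1,1)
4. t=7 → R at (10,7); v=(-1,1)

Final position: (10,7)
Wall sequence: TLBR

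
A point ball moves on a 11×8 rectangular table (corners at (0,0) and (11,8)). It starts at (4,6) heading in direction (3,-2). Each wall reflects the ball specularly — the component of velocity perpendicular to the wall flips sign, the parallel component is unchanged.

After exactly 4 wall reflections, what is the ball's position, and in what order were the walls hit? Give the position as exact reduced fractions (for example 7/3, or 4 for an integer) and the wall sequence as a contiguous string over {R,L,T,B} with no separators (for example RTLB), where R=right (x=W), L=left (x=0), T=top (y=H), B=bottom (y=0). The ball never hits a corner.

1. t=7/3 → R at (11,4/3); v=(-3,-2)
2. t=2/3 → B at (9,0); v=(-3,2)
3. t=3 → L at (0,6); v=(3,2)
4. t=1 → T at (3,8); v=(3,-2)

Final position: (3,8)
Wall sequence: RBLT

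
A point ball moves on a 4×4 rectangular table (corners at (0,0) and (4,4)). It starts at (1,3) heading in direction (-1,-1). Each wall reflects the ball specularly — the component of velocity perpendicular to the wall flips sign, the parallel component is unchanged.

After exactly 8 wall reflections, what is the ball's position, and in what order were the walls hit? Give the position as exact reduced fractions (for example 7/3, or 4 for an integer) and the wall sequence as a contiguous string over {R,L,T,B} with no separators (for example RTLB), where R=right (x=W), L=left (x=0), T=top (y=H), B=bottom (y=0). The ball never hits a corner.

Final position: (2,4)
Wall sequence: LBRTLBRT

1. t=1 → L at (0,2); v=(1,-1)
2. t=2 → B at (2,0); v=(1,1)
3. t=2 → R at (4,2); v=(-1,1)
4. t=2 → T at (2,4); v=(-1,-1)
5. t=2 → L at (0,2); v=(1,-1)
6. t=2 → B at (2,0); v=(1,1)
7. t=2 → R at (4,2); v=(-1,1)
8. t=2 → T at (2,4); v=(-1,-1)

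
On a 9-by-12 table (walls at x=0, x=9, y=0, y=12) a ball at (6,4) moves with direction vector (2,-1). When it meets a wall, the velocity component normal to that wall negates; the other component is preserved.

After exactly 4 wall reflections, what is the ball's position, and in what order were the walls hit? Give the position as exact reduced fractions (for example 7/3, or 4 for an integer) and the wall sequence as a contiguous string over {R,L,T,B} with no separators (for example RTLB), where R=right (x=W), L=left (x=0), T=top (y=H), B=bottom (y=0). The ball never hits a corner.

1. t=3/2 → R at (9,5/2); v=(-2,-1)
2. t=5/2 → B at (4,0); v=(-2,1)
3. t=2 → L at (0,2); v=(2,1)
4. t=9/2 → R at (9,13/2); v=(-2,1)

Final position: (9,13/2)
Wall sequence: RBLR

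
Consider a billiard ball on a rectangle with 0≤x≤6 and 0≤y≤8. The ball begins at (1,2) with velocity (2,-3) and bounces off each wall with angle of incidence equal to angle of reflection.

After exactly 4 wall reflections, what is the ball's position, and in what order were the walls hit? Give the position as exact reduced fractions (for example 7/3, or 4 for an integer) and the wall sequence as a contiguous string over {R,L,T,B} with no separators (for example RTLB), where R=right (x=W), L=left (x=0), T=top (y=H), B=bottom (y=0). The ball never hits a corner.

Final position: (0,3/2)
Wall sequence: BRTL

1. t=2/3 → B at (7/3,0); v=(2,3)
2. t=11/6 → R at (6,11/2); v=(-2,3)
3. t=5/6 → T at (13/3,8); v=(-2,-3)
4. t=13/6 → L at (0,3/2); v=(2,-3)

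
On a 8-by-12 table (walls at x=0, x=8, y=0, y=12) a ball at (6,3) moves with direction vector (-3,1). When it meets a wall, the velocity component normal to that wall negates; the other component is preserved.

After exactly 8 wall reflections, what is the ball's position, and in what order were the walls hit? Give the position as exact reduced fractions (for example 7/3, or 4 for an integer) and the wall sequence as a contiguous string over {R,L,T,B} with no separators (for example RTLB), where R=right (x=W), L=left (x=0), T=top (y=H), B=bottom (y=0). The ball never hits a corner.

Final position: (0,3)
Wall sequence: LRLTRLRL

1. t=2 → L at (0,5); v=(3,1)
2. t=8/3 → R at (8,23/3); v=(-3,1)
3. t=8/3 → L at (0,31/3); v=(3,1)
4. t=5/3 → T at (5,12); v=(3,-1)
5. t=1 → R at (8,11); v=(-3,-1)
6. t=8/3 → L at (0,25/3); v=(3,-1)
7. t=8/3 → R at (8,17/3); v=(-3,-1)
8. t=8/3 → L at (0,3); v=(3,-1)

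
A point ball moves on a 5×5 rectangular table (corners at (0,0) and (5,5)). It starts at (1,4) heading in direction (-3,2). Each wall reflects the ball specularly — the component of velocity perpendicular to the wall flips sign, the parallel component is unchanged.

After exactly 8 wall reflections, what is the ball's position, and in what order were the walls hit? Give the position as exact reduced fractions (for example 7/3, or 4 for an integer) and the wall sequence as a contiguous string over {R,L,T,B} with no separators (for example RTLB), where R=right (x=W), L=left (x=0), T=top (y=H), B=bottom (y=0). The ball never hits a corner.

1. t=1/3 → L at (0,14/3); v=(3,2)
2. t=1/6 → T at (1/2,5); v=(3,-2)
3. t=3/2 → R at (5,2); v=(-3,-2)
4. t=1 → B at (2,0); v=(-3,2)
5. t=2/3 → L at (0,4/3); v=(3,2)
6. t=5/3 → R at (5,14/3); v=(-3,2)
7. t=1/6 → T at (9/2,5); v=(-3,-2)
8. t=3/2 → L at (0,2); v=(3,-2)

Final position: (0,2)
Wall sequence: LTRBLRTL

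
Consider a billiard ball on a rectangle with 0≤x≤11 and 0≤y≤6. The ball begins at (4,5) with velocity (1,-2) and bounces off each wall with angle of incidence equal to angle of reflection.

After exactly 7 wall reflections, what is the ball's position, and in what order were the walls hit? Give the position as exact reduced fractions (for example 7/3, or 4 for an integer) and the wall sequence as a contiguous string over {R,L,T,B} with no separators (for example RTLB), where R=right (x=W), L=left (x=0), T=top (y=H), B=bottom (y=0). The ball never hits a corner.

1. t=5/2 → B at (13/2,0); v=(1,2)
2. t=3 → T at (19/2,6); v=(1,-2)
3. t=3/2 → R at (11,3); v=(-1,-2)
4. t=3/2 → B at (19/2,0); v=(-1,2)
5. t=3 → T at (13/2,6); v=(-1,-2)
6. t=3 → B at (7/2,0); v=(-1,2)
7. t=3 → T at (1/2,6); v=(-1,-2)

Final position: (1/2,6)
Wall sequence: BTRBTBT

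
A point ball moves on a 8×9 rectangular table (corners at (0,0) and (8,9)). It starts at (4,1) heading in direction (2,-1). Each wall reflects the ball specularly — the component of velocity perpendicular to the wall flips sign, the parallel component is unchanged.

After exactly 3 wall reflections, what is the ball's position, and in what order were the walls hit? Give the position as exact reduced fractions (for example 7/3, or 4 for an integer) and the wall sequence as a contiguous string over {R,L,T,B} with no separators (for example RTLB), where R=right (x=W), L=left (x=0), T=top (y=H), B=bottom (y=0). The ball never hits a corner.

1. t=1 → B at (6,0); v=(2,1)
2. t=1 → R at (8,1); v=(-2,1)
3. t=4 → L at (0,5); v=(2,1)

Final position: (0,5)
Wall sequence: BRL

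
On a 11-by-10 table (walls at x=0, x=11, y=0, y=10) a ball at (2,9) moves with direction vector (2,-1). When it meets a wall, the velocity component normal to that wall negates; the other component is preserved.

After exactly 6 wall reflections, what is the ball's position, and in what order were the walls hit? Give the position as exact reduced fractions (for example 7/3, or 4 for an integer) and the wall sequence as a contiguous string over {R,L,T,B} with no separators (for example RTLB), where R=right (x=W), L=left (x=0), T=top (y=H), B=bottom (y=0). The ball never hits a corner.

Final position: (0,8)
Wall sequence: RBLRTL

1. t=9/2 → R at (11,9/2); v=(-2,-1)
2. t=9/2 → B at (2,0); v=(-2,1)
3. t=1 → L at (0,1); v=(2,1)
4. t=11/2 → R at (11,13/2); v=(-2,1)
5. t=7/2 → T at (4,10); v=(-2,-1)
6. t=2 → L at (0,8); v=(2,-1)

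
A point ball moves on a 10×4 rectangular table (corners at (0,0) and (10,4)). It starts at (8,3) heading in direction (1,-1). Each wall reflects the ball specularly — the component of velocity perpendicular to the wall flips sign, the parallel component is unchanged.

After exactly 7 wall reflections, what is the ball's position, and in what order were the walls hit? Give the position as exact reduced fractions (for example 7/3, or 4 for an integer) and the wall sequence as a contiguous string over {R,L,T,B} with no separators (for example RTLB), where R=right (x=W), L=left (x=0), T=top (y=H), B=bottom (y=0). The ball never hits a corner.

Final position: (7,0)
Wall sequence: RBTBLTB

1. t=2 → R at (10,1); v=(-1,-1)
2. t=1 → B at (9,0); v=(-1,1)
3. t=4 → T at (5,4); v=(-1,-1)
4. t=4 → B at (1,0); v=(-1,1)
5. t=1 → L at (0,1); v=(1,1)
6. t=3 → T at (3,4); v=(1,-1)
7. t=4 → B at (7,0); v=(1,1)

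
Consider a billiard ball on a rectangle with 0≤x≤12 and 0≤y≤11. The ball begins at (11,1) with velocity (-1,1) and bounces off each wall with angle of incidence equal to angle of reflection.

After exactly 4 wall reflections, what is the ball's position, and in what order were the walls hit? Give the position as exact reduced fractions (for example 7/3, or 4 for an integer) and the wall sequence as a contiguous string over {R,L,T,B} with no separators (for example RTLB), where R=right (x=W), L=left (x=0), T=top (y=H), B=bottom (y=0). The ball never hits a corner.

1. t=10 → T at (1,11); v=(-1,-1)
2. t=1 → L at (0,10); v=(1,-1)
3. t=10 → B at (10,0); v=(1,1)
4. t=2 → R at (12,2); v=(-1,1)

Final position: (12,2)
Wall sequence: TLBR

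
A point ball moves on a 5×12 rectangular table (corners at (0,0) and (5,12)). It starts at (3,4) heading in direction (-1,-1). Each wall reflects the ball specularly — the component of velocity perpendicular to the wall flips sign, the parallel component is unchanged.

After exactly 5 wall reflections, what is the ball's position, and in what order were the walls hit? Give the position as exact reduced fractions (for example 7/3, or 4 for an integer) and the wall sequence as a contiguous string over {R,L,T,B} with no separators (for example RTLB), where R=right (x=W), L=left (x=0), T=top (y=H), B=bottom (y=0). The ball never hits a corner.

1. t=3 → L at (0,1); v=(1,-1)
2. t=1 → B at (1,0); v=(1,1)
3. t=4 → R at (5,4); v=(-1,1)
4. t=5 → L at (0,9); v=(1,1)
5. t=3 → T at (3,12); v=(1,-1)

Final position: (3,12)
Wall sequence: LBRLT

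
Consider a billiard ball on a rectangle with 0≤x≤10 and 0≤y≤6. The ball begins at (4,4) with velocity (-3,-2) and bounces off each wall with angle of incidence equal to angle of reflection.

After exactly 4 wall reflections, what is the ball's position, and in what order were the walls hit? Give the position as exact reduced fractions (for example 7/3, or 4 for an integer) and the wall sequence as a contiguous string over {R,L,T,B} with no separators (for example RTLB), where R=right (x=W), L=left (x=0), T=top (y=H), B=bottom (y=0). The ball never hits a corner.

1. t=4/3 → L at (0,4/3); v=(3,-2)
2. t=2/3 → B at (2,0); v=(3,2)
3. t=8/3 → R at (10,16/3); v=(-3,2)
4. t=1/3 → T at (9,6); v=(-3,-2)

Final position: (9,6)
Wall sequence: LBRT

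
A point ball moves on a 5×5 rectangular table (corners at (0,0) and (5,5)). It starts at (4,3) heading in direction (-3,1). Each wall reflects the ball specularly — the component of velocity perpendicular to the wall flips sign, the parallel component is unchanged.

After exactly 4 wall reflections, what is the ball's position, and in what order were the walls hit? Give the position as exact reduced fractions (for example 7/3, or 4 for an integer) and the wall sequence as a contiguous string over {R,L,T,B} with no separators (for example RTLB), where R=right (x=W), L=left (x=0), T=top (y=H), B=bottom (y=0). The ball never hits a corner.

Final position: (0,7/3)
Wall sequence: LTRL

1. t=4/3 → L at (0,13/3); v=(3,1)
2. t=2/3 → T at (2,5); v=(3,-1)
3. t=1 → R at (5,4); v=(-3,-1)
4. t=5/3 → L at (0,7/3); v=(3,-1)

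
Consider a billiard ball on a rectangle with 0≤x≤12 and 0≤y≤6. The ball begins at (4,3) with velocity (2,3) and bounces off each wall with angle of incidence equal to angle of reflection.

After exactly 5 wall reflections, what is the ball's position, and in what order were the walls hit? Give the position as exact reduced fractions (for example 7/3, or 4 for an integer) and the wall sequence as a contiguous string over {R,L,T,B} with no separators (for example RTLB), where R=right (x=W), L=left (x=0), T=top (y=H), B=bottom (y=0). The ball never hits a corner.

1. t=1 → T at (6,6); v=(2,-3)
2. t=2 → B at (10,0); v=(2,3)
3. t=1 → R at (12,3); v=(-2,3)
4. t=1 → T at (10,6); v=(-2,-3)
5. t=2 → B at (6,0); v=(-2,3)

Final position: (6,0)
Wall sequence: TBRTB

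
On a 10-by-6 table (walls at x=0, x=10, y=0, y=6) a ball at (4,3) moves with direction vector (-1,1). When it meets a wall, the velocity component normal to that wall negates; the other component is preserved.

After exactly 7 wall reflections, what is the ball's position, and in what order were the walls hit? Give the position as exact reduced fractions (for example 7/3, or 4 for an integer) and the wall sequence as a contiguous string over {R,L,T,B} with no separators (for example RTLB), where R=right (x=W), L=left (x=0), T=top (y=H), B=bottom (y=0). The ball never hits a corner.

Final position: (0,3)
Wall sequence: TLBRTBL

1. t=3 → T at (1,6); v=(-1,-1)
2. t=1 → L at (0,5); v=(1,-1)
3. t=5 → B at (5,0); v=(1,1)
4. t=5 → R at (10,5); v=(-1,1)
5. t=1 → T at (9,6); v=(-1,-1)
6. t=6 → B at (3,0); v=(-1,1)
7. t=3 → L at (0,3); v=(1,1)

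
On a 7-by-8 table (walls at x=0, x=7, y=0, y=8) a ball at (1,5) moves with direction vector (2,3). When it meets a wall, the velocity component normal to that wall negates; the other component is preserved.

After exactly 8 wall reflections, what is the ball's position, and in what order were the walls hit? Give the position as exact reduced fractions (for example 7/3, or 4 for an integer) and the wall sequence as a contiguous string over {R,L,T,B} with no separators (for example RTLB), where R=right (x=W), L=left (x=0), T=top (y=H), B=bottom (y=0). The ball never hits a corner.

Final position: (11/3,8)
Wall sequence: TRBTLBRT

1. t=1 → T at (3,8); v=(2,-3)
2. t=2 → R at (7,2); v=(-2,-3)
3. t=2/3 → B at (17/3,0); v=(-2,3)
4. t=8/3 → T at (1/3,8); v=(-2,-3)
5. t=1/6 → L at (0,15/2); v=(2,-3)
6. t=5/2 → B at (5,0); v=(2,3)
7. t=1 → R at (7,3); v=(-2,3)
8. t=5/3 → T at (11/3,8); v=(-2,-3)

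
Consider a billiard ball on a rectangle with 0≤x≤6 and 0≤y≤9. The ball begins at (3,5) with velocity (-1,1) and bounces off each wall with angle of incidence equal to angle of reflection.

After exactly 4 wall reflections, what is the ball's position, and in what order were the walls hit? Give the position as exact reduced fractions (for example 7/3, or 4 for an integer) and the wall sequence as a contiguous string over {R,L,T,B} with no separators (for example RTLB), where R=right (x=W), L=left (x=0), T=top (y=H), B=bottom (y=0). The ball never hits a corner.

1. t=3 → L at (0,8); v=(1,1)
2. t=1 → T at (1,9); v=(1,-1)
3. t=5 → R at (6,4); v=(-1,-1)
4. t=4 → B at (2,0); v=(-1,1)

Final position: (2,0)
Wall sequence: LTRB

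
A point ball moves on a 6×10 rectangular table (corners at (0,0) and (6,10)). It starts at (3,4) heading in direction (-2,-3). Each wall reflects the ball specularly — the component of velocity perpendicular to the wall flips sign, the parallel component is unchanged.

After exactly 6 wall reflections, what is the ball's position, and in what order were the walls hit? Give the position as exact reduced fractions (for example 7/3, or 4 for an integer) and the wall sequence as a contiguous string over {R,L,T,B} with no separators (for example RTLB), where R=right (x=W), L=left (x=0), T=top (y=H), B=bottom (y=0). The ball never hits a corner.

Final position: (1,0)
Wall sequence: BLRTLB

1. t=4/3 → B at (1/3,0); v=(-2,3)
2. t=1/6 → L at (0,1/2); v=(2,3)
3. t=3 → R at (6,19/2); v=(-2,3)
4. t=1/6 → T at (17/3,10); v=(-2,-3)
5. t=17/6 → L at (0,3/2); v=(2,-3)
6. t=1/2 → B at (1,0); v=(2,3)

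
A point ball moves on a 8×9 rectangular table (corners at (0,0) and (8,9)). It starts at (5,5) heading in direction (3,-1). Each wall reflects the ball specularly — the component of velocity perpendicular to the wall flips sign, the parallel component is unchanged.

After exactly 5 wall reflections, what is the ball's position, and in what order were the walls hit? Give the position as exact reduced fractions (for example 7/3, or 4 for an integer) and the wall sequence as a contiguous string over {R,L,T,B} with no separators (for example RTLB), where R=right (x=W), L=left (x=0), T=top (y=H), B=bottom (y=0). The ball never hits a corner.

1. t=1 → R at (8,4); v=(-3,-1)
2. t=8/3 → L at (0,4/3); v=(3,-1)
3. t=4/3 → B at (4,0); v=(3,1)
4. t=4/3 → R at (8,4/3); v=(-3,1)
5. t=8/3 → L at (0,4); v=(3,1)

Final position: (0,4)
Wall sequence: RLBRL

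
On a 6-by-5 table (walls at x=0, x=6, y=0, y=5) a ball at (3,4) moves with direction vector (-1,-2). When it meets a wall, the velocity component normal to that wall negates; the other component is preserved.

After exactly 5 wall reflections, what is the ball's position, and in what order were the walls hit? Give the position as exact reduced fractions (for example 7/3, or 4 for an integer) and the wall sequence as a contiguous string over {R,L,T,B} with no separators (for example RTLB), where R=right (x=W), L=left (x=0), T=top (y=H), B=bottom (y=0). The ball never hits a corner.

1. t=2 → B at (1,0); v=(-1,2)
2. t=1 → L at (0,2); v=(1,2)
3. t=3/2 → T at (3/2,5); v=(1,-2)
4. t=5/2 → B at (4,0); v=(1,2)
5. t=2 → R at (6,4); v=(-1,2)

Final position: (6,4)
Wall sequence: BLTBR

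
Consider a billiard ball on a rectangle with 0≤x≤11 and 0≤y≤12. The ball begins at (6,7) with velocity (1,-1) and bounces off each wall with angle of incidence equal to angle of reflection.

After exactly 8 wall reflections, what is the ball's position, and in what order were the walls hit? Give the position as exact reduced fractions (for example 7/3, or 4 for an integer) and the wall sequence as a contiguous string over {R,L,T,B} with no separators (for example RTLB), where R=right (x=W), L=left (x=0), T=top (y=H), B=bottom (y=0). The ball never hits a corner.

1. t=5 → R at (11,2); v=(-1,-1)
2. t=2 → B at (9,0); v=(-1,1)
3. t=9 → L at (0,9); v=(1,1)
4. t=3 → T at (3,12); v=(1,-1)
5. t=8 → R at (11,4); v=(-1,-1)
6. t=4 → B at (7,0); v=(-1,1)
7. t=7 → L at (0,7); v=(1,1)
8. t=5 → T at (5,12); v=(1,-1)

Final position: (5,12)
Wall sequence: RBLTRBLT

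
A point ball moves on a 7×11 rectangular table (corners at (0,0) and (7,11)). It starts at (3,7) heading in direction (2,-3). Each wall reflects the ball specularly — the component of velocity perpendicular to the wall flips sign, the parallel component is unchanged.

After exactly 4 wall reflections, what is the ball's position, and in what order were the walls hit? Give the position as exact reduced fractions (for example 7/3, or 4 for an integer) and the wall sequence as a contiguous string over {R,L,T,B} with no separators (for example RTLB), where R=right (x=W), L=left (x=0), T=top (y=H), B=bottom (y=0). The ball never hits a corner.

Final position: (1,11)
Wall sequence: RBLT

1. t=2 → R at (7,1); v=(-2,-3)
2. t=1/3 → B at (19/3,0); v=(-2,3)
3. t=19/6 → L at (0,19/2); v=(2,3)
4. t=1/2 → T at (1,11); v=(2,-3)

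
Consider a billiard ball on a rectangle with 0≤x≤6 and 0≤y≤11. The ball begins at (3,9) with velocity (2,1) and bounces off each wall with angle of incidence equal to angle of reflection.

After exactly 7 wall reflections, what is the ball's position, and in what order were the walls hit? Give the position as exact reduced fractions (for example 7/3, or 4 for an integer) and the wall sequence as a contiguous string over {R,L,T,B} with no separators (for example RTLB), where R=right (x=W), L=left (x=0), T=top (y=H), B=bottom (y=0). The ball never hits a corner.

1. t=3/2 → R at (6,21/2); v=(-2,1)
2. t=1/2 → T at (5,11); v=(-2,-1)
3. t=5/2 → L at (0,17/2); v=(2,-1)
4. t=3 → R at (6,11/2); v=(-2,-1)
5. t=3 → L at (0,5/2); v=(2,-1)
6. t=5/2 → B at (5,0); v=(2,1)
7. t=1/2 → R at (6,1/2); v=(-2,1)

Final position: (6,1/2)
Wall sequence: RTLRLBR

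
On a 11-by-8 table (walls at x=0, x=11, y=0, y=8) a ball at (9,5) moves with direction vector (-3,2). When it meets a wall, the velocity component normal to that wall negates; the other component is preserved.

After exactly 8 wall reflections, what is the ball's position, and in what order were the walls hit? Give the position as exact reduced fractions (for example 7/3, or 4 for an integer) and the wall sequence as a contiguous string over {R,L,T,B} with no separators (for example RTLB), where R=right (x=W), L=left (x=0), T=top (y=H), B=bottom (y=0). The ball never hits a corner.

Final position: (11,1)
Wall sequence: TLBRTLBR

1. t=3/2 → T at (9/2,8); v=(-3,-2)
2. t=3/2 → L at (0,5); v=(3,-2)
3. t=5/2 → B at (15/2,0); v=(3,2)
4. t=7/6 → R at (11,7/3); v=(-3,2)
5. t=17/6 → T at (5/2,8); v=(-3,-2)
6. t=5/6 → L at (0,19/3); v=(3,-2)
7. t=19/6 → B at (19/2,0); v=(3,2)
8. t=1/2 → R at (11,1); v=(-3,2)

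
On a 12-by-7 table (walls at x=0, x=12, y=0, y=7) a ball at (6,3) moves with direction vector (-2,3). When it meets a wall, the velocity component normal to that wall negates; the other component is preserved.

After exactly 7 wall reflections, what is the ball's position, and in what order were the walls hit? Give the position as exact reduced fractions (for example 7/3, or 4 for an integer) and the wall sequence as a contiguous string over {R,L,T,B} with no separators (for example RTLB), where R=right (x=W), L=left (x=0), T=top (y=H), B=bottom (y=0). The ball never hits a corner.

Final position: (26/3,7)
Wall sequence: TLBTBRT

1. t=4/3 → T at (10/3,7); v=(-2,-3)
2. t=5/3 → L at (0,2); v=(2,-3)
3. t=2/3 → B at (4/3,0); v=(2,3)
4. t=7/3 → T at (6,7); v=(2,-3)
5. t=7/3 → B at (32/3,0); v=(2,3)
6. t=2/3 → R at (12,2); v=(-2,3)
7. t=5/3 → T at (26/3,7); v=(-2,-3)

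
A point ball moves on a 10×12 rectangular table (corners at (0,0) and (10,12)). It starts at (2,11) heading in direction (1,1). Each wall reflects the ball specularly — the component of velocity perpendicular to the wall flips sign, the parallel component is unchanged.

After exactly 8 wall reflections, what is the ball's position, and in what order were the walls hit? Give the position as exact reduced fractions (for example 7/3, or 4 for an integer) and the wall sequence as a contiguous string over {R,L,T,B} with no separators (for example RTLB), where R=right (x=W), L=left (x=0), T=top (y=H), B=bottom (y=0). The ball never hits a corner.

1. t=1 → T at (3,12); v=(1,-1)
2. t=7 → R at (10,5); v=(-1,-1)
3. t=5 → B at (5,0); v=(-1,1)
4. t=5 → L at (0,5); v=(1,1)
5. t=7 → T at (7,12); v=(1,-1)
6. t=3 → R at (10,9); v=(-1,-1)
7. t=9 → B at (1,0); v=(-1,1)
8. t=1 → L at (0,1); v=(1,1)

Final position: (0,1)
Wall sequence: TRBLTRBL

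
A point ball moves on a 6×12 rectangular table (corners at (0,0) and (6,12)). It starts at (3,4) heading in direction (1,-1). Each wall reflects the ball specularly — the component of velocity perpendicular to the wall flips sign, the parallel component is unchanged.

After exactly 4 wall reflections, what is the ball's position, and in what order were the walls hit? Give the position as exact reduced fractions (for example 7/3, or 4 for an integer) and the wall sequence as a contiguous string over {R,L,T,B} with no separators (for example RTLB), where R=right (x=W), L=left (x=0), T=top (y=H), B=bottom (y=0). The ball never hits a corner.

1. t=3 → R at (6,1); v=(-1,-1)
2. t=1 → B at (5,0); v=(-1,1)
3. t=5 → L at (0,5); v=(1,1)
4. t=6 → R at (6,11); v=(-1,1)

Final position: (6,11)
Wall sequence: RBLR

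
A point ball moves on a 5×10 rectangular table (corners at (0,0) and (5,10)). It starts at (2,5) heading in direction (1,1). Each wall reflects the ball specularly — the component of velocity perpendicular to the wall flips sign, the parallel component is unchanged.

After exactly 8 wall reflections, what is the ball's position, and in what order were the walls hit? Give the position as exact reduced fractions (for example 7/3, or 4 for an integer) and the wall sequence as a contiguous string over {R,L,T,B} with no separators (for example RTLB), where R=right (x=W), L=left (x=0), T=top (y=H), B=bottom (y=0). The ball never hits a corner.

Final position: (3,10)
Wall sequence: RTLRBLRT

1. t=3 → R at (5,8); v=(-1,1)
2. t=2 → T at (3,10); v=(-1,-1)
3. t=3 → L at (0,7); v=(1,-1)
4. t=5 → R at (5,2); v=(-1,-1)
5. t=2 → B at (3,0); v=(-1,1)
6. t=3 → L at (0,3); v=(1,1)
7. t=5 → R at (5,8); v=(-1,1)
8. t=2 → T at (3,10); v=(-1,-1)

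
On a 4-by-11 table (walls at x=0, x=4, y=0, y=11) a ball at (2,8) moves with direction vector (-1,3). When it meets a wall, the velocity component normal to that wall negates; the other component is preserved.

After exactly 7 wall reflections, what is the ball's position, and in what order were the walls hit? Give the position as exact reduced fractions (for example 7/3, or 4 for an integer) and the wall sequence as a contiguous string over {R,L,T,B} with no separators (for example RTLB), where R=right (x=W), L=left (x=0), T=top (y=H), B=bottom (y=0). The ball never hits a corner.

1. t=1 → T at (1,11); v=(-1,-3)
2. t=1 → L at (0,8); v=(1,-3)
3. t=8/3 → B at (8/3,0); v=(1,3)
4. t=4/3 → R at (4,4); v=(-1,3)
5. t=7/3 → T at (5/3,11); v=(-1,-3)
6. t=5/3 → L at (0,6); v=(1,-3)
7. t=2 → B at (2,0); v=(1,3)

Final position: (2,0)
Wall sequence: TLBRTLB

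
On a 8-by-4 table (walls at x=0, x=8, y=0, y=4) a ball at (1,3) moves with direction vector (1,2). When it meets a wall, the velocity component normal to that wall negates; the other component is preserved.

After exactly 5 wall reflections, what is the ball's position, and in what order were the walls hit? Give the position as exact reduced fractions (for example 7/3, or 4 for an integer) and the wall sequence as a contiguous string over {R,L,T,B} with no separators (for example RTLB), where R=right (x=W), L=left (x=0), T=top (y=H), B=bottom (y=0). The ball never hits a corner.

Final position: (8,1)
Wall sequence: TBTBR

1. t=1/2 → T at (3/2,4); v=(1,-2)
2. t=2 → B at (7/2,0); v=(1,2)
3. t=2 → T at (11/2,4); v=(1,-2)
4. t=2 → B at (15/2,0); v=(1,2)
5. t=1/2 → R at (8,1); v=(-1,2)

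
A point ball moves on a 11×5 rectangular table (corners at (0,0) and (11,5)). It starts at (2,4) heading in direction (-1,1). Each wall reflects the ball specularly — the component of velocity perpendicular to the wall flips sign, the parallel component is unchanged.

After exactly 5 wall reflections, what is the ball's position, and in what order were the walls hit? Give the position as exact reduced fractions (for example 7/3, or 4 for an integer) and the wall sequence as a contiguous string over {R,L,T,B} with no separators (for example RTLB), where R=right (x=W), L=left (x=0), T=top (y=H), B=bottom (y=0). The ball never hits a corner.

Final position: (11,3)
Wall sequence: TLBTR

1. t=1 → T at (1,5); v=(-1,-1)
2. t=1 → L at (0,4); v=(1,-1)
3. t=4 → B at (4,0); v=(1,1)
4. t=5 → T at (9,5); v=(1,-1)
5. t=2 → R at (11,3); v=(-1,-1)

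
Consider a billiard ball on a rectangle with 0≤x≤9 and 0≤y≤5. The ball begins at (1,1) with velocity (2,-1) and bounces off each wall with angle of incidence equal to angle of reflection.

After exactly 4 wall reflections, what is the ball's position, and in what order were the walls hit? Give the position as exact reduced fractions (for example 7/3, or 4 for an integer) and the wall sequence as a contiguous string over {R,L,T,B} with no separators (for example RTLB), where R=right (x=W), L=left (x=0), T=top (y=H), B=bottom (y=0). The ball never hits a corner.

Final position: (0,5/2)
Wall sequence: BRTL

1. t=1 → B at (3,0); v=(2,1)
2. t=3 → R at (9,3); v=(-2,1)
3. t=2 → T at (5,5); v=(-2,-1)
4. t=5/2 → L at (0,5/2); v=(2,-1)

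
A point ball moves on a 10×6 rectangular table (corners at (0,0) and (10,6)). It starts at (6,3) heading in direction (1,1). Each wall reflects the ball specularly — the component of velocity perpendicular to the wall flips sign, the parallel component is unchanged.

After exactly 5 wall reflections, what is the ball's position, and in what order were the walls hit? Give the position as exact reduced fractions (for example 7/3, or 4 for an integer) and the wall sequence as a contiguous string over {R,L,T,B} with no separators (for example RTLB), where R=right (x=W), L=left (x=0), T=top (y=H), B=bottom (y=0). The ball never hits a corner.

1. t=3 → T at (9,6); v=(1,-1)
2. t=1 → R at (10,5); v=(-1,-1)
3. t=5 → B at (5,0); v=(-1,1)
4. t=5 → L at (0,5); v=(1,1)
5. t=1 → T at (1,6); v=(1,-1)

Final position: (1,6)
Wall sequence: TRBLT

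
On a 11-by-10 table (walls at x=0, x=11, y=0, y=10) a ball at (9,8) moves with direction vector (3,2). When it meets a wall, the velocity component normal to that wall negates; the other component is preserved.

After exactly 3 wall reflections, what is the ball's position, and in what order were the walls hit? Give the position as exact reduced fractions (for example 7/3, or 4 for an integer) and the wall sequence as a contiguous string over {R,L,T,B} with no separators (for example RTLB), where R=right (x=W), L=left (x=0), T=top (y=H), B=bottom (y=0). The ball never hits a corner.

1. t=2/3 → R at (11,28/3); v=(-3,2)
2. t=1/3 → T at (10,10); v=(-3,-2)
3. t=10/3 → L at (0,10/3); v=(3,-2)

Final position: (0,10/3)
Wall sequence: RTL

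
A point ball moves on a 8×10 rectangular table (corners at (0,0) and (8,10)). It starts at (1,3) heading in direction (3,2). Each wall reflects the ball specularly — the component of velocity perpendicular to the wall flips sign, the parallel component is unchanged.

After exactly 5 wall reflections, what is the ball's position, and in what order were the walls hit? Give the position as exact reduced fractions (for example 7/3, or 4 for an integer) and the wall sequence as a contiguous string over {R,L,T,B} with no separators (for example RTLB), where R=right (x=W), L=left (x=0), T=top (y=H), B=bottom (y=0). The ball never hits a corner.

Final position: (11/2,0)
Wall sequence: RTLRB

1. t=7/3 → R at (8,23/3); v=(-3,2)
2. t=7/6 → T at (9/2,10); v=(-3,-2)
3. t=3/2 → L at (0,7); v=(3,-2)
4. t=8/3 → R at (8,5/3); v=(-3,-2)
5. t=5/6 → B at (11/2,0); v=(-3,2)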